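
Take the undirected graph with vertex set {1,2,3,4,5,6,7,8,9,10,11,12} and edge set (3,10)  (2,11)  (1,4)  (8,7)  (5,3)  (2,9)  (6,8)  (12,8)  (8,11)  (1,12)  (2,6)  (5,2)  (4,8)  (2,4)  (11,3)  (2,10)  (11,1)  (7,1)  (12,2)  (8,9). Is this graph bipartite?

Partition the vertices as {4, 5, 6, 7, 9, 10, 11, 12} vs {1, 2, 3, 8}. Each listed edge has one endpoint in each part, so the graph is bipartite.

Yes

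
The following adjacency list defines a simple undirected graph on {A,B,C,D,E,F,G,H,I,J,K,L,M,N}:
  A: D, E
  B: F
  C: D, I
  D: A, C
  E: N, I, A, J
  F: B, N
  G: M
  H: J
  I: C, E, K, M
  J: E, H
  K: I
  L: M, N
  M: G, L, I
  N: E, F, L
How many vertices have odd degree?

Degrees: A:2, B:1, C:2, D:2, E:4, F:2, G:1, H:1, I:4, J:2, K:1, L:2, M:3, N:3
Odd-degree vertices: B, G, H, K, M, N.

6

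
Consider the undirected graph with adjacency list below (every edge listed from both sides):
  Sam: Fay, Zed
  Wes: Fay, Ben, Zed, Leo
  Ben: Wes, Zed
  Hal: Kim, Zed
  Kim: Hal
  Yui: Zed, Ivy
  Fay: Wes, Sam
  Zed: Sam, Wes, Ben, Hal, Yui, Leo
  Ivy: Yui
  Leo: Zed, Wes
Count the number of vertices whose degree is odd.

2

Degrees: Sam:2, Wes:4, Ben:2, Hal:2, Kim:1, Yui:2, Fay:2, Zed:6, Ivy:1, Leo:2
Odd-degree vertices: Kim, Ivy.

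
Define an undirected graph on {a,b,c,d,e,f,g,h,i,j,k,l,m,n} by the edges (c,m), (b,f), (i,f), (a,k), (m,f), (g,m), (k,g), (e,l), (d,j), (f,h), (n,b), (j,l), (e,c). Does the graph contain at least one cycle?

|V| = 14, |E| = 13, number of components = 1.
Since 13 = 14 - 1, the graph is a forest and contains no cycle.

No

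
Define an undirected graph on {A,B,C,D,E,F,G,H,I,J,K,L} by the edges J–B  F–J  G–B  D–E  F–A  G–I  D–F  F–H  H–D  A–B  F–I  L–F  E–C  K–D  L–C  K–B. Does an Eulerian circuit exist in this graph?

Yes

Degrees: A:2, B:4, C:2, D:4, E:2, F:6, G:2, H:2, I:2, J:2, K:2, L:2
Every vertex has even degree and the edges form a single connected piece, so an Eulerian circuit exists.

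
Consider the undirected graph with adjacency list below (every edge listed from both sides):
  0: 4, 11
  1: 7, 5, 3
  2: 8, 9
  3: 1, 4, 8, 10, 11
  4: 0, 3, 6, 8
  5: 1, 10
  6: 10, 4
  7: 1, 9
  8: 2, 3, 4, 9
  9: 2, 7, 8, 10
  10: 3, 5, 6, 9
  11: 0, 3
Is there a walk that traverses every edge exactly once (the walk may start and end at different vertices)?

Yes

Degrees: 0:2, 1:3, 2:2, 3:5, 4:4, 5:2, 6:2, 7:2, 8:4, 9:4, 10:4, 11:2
Odd-degree vertices: 1, 3 (2 total).
The non-isolated vertices are connected and exactly 2 have odd degree, so an Eulerian trail exists (from 1 to 3).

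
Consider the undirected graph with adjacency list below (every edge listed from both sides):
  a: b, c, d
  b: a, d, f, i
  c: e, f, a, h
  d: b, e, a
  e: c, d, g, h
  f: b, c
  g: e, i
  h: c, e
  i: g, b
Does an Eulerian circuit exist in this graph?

No

Degrees: a:3, b:4, c:4, d:3, e:4, f:2, g:2, h:2, i:2
a, d have odd degree; an Eulerian circuit needs every degree to be even, so none exists.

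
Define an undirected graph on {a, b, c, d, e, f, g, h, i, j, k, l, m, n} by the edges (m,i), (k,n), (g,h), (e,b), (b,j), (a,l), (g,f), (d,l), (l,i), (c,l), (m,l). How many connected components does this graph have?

Component: {k, n}
Component: {b, e, j}
Component: {f, g, h}
Component: {a, c, d, i, l, m}

4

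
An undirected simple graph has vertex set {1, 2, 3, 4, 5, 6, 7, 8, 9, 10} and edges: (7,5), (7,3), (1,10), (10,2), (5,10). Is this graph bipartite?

Yes

Color {4, 6, 7, 8, 9, 10} black and {1, 2, 3, 5} white. No edge joins two same-colored vertices, so the graph is bipartite.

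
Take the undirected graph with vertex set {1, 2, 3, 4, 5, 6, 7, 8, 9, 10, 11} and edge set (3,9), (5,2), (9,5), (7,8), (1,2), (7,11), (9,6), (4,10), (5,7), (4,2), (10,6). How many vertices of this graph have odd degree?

Degrees: 1:1, 2:3, 3:1, 4:2, 5:3, 6:2, 7:3, 8:1, 9:3, 10:2, 11:1
Odd-degree vertices: 1, 2, 3, 5, 7, 8, 9, 11.

8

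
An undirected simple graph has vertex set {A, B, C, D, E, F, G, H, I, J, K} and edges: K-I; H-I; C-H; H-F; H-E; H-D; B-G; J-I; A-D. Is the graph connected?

Component: {B, G}
Component: {A, C, D, E, F, H, I, J, K}
No edge joins these 2 groups, so the graph is disconnected.

No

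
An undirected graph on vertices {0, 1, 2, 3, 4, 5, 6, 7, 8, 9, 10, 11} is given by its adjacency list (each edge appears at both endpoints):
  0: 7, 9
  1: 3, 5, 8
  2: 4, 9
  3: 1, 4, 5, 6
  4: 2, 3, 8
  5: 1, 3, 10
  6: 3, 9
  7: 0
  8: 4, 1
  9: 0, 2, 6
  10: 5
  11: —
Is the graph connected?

No

Component: {11}
Component: {0, 1, 2, 3, 4, 5, 6, 7, 8, 9, 10}
There are 2 separate components, so the graph is not connected.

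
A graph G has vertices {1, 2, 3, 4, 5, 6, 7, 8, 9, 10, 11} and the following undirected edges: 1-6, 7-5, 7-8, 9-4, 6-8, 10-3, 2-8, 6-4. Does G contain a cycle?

No

|V| = 11, |E| = 8, number of components = 3.
A forest on 11 vertices with 3 components has exactly 8 edges, which matches — so no cycle.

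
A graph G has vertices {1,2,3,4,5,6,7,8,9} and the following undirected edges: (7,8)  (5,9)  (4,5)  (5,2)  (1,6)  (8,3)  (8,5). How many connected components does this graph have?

2

Component: {1, 6}
Component: {2, 3, 4, 5, 7, 8, 9}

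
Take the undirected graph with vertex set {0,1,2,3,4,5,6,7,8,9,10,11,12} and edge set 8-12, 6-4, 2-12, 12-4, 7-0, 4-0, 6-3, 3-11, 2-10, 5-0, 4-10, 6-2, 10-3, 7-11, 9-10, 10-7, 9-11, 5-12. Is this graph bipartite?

A valid 2-coloring puts {1, 2, 3, 4, 5, 7, 8, 9} on one side and {0, 6, 10, 11, 12} on the other; every edge crosses between the two sides.

Yes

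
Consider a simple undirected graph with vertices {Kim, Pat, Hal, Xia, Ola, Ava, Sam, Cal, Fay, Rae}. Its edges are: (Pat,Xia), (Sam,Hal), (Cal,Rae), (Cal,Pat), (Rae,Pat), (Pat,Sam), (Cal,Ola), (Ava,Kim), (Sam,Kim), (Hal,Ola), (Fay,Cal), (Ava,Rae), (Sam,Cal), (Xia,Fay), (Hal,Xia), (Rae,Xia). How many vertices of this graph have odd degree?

Degrees: Kim:2, Pat:4, Hal:3, Xia:4, Ola:2, Ava:2, Sam:4, Cal:5, Fay:2, Rae:4
Odd-degree vertices: Hal, Cal.

2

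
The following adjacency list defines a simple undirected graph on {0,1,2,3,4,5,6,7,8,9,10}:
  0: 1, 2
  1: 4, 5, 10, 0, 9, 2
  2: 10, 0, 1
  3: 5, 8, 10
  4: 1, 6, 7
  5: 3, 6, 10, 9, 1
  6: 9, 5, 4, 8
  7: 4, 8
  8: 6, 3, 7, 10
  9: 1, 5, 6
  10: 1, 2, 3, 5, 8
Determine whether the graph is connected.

A breadth-first search from 0 visits 0, 2, 1, 10, 4, 9, 5, 8, 3, 7, 6 — all 11 vertices — so the graph is connected.

Yes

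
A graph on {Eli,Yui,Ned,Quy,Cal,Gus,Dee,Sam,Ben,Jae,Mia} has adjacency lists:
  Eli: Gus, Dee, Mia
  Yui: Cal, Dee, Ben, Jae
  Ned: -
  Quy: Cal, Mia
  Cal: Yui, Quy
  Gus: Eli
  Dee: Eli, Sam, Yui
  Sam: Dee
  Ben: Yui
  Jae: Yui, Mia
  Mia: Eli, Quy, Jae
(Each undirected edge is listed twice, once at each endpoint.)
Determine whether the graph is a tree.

No

|V| = 11, |E| = 11.
It splits into 2 components, so it cannot be a tree.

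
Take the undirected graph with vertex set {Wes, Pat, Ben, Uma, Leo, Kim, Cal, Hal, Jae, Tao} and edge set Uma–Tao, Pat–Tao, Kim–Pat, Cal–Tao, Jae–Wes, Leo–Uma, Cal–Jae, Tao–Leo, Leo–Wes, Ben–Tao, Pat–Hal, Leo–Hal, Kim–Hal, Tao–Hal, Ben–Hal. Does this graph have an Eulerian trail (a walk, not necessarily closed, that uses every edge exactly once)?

Yes

Degrees: Wes:2, Pat:3, Ben:2, Uma:2, Leo:4, Kim:2, Cal:2, Hal:5, Jae:2, Tao:6
Odd-degree vertices: Pat, Hal (2 total).
With 2 odd-degree vertices and all edges in one connected piece, an Eulerian trail exists (from Pat to Hal).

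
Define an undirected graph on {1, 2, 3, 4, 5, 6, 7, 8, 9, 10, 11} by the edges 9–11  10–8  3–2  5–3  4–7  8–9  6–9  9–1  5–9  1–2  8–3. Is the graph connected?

Component: {4, 7}
Component: {1, 2, 3, 5, 6, 8, 9, 10, 11}
There are 2 separate components, so the graph is not connected.

No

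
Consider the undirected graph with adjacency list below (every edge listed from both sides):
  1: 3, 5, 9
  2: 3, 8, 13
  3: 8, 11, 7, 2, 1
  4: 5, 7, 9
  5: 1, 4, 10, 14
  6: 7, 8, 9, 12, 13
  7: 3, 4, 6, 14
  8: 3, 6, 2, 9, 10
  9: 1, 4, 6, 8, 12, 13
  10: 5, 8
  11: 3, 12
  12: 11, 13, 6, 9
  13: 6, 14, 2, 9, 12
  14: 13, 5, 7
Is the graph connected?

Starting from 1 and exploring outward reaches every vertex (1, 5, 9, 3, 14, 4, 10, 8, 13, 12, 6, 11, 7, 2); the graph is connected.

Yes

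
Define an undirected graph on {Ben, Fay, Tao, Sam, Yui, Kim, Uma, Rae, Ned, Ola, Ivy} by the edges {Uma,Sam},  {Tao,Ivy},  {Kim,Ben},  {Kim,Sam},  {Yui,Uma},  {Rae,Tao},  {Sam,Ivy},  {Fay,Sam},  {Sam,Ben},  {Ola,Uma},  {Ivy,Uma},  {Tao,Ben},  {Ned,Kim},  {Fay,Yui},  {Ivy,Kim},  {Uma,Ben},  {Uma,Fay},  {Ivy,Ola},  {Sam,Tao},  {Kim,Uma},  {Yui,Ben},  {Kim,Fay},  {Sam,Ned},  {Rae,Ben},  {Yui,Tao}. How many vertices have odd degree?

Degrees: Ben:6, Fay:4, Tao:5, Sam:7, Yui:4, Kim:6, Uma:7, Rae:2, Ned:2, Ola:2, Ivy:5
Odd-degree vertices: Tao, Sam, Uma, Ivy.

4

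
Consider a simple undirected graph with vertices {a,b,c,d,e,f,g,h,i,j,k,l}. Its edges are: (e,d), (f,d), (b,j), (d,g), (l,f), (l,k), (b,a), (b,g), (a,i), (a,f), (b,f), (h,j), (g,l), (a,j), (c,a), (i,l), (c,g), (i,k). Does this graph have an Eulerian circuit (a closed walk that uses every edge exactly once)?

No

Degrees: a:5, b:4, c:2, d:3, e:1, f:4, g:4, h:1, i:3, j:3, k:2, l:4
a, d, e, h, i, j have odd degree; an Eulerian circuit needs every degree to be even, so none exists.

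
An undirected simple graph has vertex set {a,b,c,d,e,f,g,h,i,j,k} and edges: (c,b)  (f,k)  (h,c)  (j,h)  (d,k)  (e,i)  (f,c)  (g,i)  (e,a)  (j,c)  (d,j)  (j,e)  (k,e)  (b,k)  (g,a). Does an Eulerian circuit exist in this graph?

Yes

Degrees: a:2, b:2, c:4, d:2, e:4, f:2, g:2, h:2, i:2, j:4, k:4
All degrees are even and the non-isolated vertices are connected — an Eulerian circuit exists.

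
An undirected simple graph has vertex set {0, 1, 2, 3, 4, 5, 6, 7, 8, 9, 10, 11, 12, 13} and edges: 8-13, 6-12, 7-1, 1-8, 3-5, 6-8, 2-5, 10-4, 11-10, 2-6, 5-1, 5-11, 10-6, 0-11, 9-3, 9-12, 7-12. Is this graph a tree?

No

The graph has 14 vertices and 17 edges.
Connected but with 17 > 13 edges, so it has a cycle and is not a tree.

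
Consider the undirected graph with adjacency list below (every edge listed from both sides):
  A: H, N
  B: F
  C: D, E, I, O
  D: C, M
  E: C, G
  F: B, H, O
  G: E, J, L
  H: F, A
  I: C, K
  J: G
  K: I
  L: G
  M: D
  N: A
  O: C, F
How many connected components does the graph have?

1

Component: {A, B, C, D, E, F, G, H, I, J, K, L, M, N, O}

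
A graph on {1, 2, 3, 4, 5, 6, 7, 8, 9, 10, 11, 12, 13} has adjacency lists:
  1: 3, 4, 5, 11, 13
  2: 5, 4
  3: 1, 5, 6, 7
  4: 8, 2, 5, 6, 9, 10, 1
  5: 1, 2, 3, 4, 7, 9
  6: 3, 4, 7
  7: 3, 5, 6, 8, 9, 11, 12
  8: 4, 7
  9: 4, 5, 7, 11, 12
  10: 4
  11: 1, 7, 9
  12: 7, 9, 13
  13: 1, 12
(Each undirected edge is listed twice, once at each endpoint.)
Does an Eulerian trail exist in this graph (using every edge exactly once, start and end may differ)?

No

Degrees: 1:5, 2:2, 3:4, 4:7, 5:6, 6:3, 7:7, 8:2, 9:5, 10:1, 11:3, 12:3, 13:2
Odd-degree vertices: 1, 4, 6, 7, 9, 10, 11, 12 (8 total).
With 8 odd-degree vertices (more than two), no single trail can use every edge.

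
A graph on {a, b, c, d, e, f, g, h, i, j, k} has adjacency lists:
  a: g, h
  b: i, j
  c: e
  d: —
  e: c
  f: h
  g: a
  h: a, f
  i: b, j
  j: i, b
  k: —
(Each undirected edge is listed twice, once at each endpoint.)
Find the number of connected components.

5

Component: {d}
Component: {k}
Component: {c, e}
Component: {b, i, j}
Component: {a, f, g, h}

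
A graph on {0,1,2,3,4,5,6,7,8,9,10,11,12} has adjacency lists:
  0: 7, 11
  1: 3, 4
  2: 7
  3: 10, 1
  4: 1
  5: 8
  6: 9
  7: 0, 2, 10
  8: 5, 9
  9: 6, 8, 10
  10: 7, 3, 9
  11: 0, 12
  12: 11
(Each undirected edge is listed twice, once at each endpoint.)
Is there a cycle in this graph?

No

|V| = 13, |E| = 12, number of components = 1.
A forest on 13 vertices with 1 component has exactly 12 edges, which matches — so no cycle.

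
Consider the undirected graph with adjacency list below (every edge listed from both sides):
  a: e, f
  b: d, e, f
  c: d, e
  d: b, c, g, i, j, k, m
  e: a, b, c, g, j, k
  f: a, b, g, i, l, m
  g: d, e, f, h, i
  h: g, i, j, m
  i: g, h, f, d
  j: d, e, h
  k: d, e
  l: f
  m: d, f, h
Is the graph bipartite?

The cycle i-g-h-i has length 3, which is odd, so the graph is not bipartite.

No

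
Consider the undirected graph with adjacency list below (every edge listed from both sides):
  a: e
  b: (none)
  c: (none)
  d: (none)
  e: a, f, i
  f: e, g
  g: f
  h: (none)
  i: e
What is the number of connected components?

5

Component: {b}
Component: {c}
Component: {d}
Component: {h}
Component: {a, e, f, g, i}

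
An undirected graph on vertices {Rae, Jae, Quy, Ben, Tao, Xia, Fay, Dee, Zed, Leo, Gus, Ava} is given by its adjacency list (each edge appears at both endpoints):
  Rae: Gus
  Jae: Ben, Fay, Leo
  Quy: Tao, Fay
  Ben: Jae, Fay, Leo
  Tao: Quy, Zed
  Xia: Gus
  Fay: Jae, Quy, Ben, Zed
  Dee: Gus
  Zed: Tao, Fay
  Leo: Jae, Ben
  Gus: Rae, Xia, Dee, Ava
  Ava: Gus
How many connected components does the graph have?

Component: {Rae, Xia, Dee, Gus, Ava}
Component: {Jae, Quy, Ben, Tao, Fay, Zed, Leo}

2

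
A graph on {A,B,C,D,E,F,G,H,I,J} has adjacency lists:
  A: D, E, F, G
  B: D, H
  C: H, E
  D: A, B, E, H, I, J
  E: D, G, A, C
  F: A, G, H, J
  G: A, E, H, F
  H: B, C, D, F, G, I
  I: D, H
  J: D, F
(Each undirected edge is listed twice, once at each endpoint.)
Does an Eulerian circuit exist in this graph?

Degrees: A:4, B:2, C:2, D:6, E:4, F:4, G:4, H:6, I:2, J:2
All degrees are even and the non-isolated vertices are connected — an Eulerian circuit exists.

Yes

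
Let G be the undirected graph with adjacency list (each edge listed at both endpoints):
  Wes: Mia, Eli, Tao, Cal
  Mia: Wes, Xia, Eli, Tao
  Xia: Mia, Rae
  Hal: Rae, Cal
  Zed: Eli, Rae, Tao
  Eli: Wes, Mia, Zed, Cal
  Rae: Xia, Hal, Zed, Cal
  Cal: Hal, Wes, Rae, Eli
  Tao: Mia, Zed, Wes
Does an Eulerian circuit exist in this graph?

Degrees: Wes:4, Mia:4, Xia:2, Hal:2, Zed:3, Eli:4, Rae:4, Cal:4, Tao:3
Vertices with odd degree: Zed, Tao. An Eulerian circuit requires all degrees even.

No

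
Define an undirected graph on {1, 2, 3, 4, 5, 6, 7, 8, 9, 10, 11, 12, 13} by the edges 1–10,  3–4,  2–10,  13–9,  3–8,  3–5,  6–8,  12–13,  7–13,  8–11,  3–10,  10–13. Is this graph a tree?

|V| = 13, |E| = 12.
It is connected with exactly 12 edges, hence acyclic — it is a tree.

Yes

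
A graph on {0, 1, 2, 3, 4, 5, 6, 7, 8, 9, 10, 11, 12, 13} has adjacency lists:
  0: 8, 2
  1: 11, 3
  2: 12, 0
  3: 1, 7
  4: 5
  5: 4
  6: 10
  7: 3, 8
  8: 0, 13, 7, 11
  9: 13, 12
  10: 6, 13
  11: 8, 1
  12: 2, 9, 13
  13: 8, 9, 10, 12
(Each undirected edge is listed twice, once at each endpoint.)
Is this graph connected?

No

Component: {4, 5}
Component: {0, 1, 2, 3, 6, 7, 8, 9, 10, 11, 12, 13}
No edge joins these 2 groups, so the graph is disconnected.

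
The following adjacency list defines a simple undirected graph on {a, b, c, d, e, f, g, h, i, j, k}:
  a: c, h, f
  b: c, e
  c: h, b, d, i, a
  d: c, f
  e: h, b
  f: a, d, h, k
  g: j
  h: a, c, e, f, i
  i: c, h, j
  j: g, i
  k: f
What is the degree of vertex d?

Neighbors of d: c, f.

2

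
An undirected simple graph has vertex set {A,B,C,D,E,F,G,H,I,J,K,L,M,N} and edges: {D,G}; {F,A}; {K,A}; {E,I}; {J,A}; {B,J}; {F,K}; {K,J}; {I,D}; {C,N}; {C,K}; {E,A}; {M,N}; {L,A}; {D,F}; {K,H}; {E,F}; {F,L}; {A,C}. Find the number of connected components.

Component: {A, B, C, D, E, F, G, H, I, J, K, L, M, N}

1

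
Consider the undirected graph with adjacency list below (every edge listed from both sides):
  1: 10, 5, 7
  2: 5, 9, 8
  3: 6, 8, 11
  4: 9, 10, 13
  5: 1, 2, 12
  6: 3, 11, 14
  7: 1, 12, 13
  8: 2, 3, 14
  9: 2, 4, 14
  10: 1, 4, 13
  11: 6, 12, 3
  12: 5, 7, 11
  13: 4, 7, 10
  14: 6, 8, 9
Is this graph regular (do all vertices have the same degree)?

Yes

Degrees: 1:3, 2:3, 3:3, 4:3, 5:3, 6:3, 7:3, 8:3, 9:3, 10:3, 11:3, 12:3, 13:3, 14:3
All degrees equal 3; the graph is regular.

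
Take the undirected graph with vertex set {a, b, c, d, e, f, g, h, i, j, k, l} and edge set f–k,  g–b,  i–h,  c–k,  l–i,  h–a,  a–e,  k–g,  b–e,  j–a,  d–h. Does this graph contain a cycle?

No

|V| = 12, |E| = 11, number of components = 1.
Since 11 = 12 - 1, the graph is a forest and contains no cycle.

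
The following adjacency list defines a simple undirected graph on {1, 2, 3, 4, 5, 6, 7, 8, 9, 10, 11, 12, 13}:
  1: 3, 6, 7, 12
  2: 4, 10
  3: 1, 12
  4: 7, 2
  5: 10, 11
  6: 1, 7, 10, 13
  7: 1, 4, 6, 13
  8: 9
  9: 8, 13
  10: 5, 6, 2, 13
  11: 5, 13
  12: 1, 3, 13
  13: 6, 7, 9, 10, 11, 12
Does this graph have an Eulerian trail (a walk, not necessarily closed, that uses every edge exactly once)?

Degrees: 1:4, 2:2, 3:2, 4:2, 5:2, 6:4, 7:4, 8:1, 9:2, 10:4, 11:2, 12:3, 13:6
Odd-degree vertices: 8, 12 (2 total).
The non-isolated vertices are connected and exactly 2 have odd degree, so an Eulerian trail exists (from 8 to 12).

Yes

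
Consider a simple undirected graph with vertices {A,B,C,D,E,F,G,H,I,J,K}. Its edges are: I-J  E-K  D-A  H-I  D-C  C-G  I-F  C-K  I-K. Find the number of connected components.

Component: {B}
Component: {A, C, D, E, F, G, H, I, J, K}

2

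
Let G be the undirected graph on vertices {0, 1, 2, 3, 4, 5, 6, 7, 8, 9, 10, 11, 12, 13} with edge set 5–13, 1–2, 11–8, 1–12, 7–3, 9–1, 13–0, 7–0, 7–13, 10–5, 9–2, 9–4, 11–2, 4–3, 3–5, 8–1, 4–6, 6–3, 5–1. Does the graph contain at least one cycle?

Yes

|V| = 14, |E| = 19, number of components = 1.
One cycle is 1-9-2-1.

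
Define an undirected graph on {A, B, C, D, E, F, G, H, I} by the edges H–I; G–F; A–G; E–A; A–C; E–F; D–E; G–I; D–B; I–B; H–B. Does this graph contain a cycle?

Yes

The graph has 9 vertices, 11 edges, and 1 connected component.
One cycle is I-B-H-I.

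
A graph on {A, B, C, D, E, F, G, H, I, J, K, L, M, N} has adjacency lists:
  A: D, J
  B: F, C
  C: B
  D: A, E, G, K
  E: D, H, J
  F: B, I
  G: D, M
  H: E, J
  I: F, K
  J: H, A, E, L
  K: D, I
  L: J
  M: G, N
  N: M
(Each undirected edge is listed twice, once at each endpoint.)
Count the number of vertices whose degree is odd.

Degrees: A:2, B:2, C:1, D:4, E:3, F:2, G:2, H:2, I:2, J:4, K:2, L:1, M:2, N:1
Odd-degree vertices: C, E, L, N.

4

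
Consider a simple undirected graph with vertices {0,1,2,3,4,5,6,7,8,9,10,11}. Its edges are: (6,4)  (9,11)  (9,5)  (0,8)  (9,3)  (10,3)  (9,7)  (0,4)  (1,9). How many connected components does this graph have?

3

Component: {2}
Component: {0, 4, 6, 8}
Component: {1, 3, 5, 7, 9, 10, 11}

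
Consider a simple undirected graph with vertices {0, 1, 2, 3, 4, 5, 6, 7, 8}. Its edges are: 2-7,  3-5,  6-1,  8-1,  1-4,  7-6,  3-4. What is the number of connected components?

Component: {0}
Component: {1, 2, 3, 4, 5, 6, 7, 8}

2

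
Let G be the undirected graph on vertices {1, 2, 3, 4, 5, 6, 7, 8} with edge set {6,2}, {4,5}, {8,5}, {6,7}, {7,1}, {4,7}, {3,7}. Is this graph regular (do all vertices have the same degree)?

No

Degrees: 1:1, 2:1, 3:1, 4:2, 5:2, 6:2, 7:4, 8:1
Vertex 1 has degree 1 while 7 has degree 4, so the graph is not regular.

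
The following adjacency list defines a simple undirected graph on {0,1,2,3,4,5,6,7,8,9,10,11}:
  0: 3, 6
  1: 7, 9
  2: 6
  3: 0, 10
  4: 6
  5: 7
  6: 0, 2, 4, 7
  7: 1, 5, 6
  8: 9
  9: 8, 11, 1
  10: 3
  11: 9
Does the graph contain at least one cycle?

No

|V| = 12, |E| = 11, number of components = 1.
Since 11 = 12 - 1, the graph is a forest and contains no cycle.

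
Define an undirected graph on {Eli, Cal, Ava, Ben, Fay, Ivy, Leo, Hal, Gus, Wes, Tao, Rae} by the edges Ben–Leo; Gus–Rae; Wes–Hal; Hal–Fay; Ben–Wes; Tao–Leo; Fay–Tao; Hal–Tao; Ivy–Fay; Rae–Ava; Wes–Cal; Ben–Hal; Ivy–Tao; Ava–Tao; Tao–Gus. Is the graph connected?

Component: {Eli}
Component: {Cal, Ava, Ben, Fay, Ivy, Leo, Hal, Gus, Wes, Tao, Rae}
No edge joins these 2 groups, so the graph is disconnected.

No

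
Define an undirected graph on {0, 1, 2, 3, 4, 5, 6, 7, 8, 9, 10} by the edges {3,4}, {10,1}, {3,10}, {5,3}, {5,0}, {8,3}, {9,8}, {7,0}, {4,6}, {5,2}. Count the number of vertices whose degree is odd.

6

Degrees: 0:2, 1:1, 2:1, 3:4, 4:2, 5:3, 6:1, 7:1, 8:2, 9:1, 10:2
Odd-degree vertices: 1, 2, 5, 6, 7, 9.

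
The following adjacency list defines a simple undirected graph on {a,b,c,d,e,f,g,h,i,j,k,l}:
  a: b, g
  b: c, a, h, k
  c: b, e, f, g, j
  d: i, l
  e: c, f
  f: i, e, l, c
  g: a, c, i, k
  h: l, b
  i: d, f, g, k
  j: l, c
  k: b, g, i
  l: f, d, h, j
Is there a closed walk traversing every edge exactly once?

No

Degrees: a:2, b:4, c:5, d:2, e:2, f:4, g:4, h:2, i:4, j:2, k:3, l:4
Vertices with odd degree: c, k. An Eulerian circuit requires all degrees even.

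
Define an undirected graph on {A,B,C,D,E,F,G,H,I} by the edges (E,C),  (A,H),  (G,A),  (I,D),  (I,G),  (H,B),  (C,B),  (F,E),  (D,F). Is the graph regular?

Yes

Degrees: A:2, B:2, C:2, D:2, E:2, F:2, G:2, H:2, I:2
Every vertex has degree 2, so the graph is 2-regular.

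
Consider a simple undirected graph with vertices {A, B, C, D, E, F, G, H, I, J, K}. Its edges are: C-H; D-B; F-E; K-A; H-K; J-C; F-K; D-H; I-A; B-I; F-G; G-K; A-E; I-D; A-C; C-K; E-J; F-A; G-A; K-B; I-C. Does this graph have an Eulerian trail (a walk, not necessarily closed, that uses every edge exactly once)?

Degrees: A:6, B:3, C:5, D:3, E:3, F:4, G:3, H:3, I:4, J:2, K:6
Odd-degree vertices: B, C, D, E, G, H (6 total).
With 6 odd-degree vertices (more than two), no single trail can use every edge.

No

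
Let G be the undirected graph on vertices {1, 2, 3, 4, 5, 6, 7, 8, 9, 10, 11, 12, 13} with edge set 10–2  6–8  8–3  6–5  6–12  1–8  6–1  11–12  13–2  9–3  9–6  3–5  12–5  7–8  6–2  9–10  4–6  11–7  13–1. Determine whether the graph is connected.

Yes

A breadth-first search from 1 visits 1, 6, 13, 8, 5, 4, 2, 9, 12, 7, 3, 10, 11 — all 13 vertices — so the graph is connected.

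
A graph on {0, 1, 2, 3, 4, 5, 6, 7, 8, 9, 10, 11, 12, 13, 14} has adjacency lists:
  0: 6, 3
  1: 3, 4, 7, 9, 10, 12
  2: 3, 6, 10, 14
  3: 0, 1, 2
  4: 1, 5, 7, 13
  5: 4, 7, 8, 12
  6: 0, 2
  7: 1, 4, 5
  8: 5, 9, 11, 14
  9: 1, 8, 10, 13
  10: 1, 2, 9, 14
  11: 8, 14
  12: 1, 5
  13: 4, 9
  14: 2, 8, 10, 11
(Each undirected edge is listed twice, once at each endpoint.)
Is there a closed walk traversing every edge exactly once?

Degrees: 0:2, 1:6, 2:4, 3:3, 4:4, 5:4, 6:2, 7:3, 8:4, 9:4, 10:4, 11:2, 12:2, 13:2, 14:4
Vertices with odd degree: 3, 7. An Eulerian circuit requires all degrees even.

No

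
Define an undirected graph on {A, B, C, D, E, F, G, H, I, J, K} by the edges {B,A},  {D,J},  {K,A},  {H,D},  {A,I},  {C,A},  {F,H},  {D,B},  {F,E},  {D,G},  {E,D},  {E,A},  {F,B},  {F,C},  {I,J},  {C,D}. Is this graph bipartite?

E-D-J-I-A-E is an odd cycle (length 5), and a bipartite graph can contain only even cycles.

No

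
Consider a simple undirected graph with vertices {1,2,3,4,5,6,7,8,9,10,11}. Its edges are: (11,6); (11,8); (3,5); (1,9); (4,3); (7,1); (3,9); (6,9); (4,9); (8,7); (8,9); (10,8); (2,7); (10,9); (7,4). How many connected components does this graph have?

1

Component: {1, 2, 3, 4, 5, 6, 7, 8, 9, 10, 11}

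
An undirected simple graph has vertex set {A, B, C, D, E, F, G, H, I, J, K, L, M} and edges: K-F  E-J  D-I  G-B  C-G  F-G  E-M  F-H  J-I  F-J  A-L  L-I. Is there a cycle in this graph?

|V| = 13, |E| = 12, number of components = 1.
Since 12 = 13 - 1, the graph is a forest and contains no cycle.

No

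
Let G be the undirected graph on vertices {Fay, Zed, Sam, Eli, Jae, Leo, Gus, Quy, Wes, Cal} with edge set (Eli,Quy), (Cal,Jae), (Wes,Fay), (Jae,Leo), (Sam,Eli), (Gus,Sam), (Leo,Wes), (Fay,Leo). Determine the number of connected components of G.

Component: {Zed}
Component: {Sam, Eli, Gus, Quy}
Component: {Fay, Jae, Leo, Wes, Cal}

3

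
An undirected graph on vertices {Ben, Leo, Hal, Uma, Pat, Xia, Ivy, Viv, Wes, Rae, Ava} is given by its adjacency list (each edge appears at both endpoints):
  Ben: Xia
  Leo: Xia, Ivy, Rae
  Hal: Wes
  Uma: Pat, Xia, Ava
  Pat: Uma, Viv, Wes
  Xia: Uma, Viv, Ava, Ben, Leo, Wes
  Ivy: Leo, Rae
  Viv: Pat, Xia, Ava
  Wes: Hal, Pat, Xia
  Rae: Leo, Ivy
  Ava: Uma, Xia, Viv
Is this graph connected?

Yes

A breadth-first search from Ben visits Ben, Xia, Uma, Leo, Viv, Wes, Ava, Pat, Ivy, Rae, Hal — all 11 vertices — so the graph is connected.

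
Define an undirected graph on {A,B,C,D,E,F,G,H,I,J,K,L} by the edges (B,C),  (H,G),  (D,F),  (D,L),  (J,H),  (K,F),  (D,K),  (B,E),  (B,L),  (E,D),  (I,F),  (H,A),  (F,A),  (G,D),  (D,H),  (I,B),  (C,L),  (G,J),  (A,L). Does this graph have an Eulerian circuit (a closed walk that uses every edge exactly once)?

No

Degrees: A:3, B:4, C:2, D:6, E:2, F:4, G:3, H:4, I:2, J:2, K:2, L:4
Vertices with odd degree: A, G. An Eulerian circuit requires all degrees even.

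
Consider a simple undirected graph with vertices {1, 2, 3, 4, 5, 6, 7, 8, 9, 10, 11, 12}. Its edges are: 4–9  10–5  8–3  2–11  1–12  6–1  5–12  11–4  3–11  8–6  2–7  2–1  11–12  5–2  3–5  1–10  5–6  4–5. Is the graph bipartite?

Yes

Partition the vertices as {2, 3, 4, 6, 10, 12} vs {1, 5, 7, 8, 9, 11}. Each listed edge has one endpoint in each part, so the graph is bipartite.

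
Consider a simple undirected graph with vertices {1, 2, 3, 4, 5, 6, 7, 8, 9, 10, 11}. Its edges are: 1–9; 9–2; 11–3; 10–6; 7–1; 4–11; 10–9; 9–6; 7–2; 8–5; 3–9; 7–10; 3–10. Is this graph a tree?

The graph has 11 vertices and 13 edges.
It splits into 2 components, so it cannot be a tree.

No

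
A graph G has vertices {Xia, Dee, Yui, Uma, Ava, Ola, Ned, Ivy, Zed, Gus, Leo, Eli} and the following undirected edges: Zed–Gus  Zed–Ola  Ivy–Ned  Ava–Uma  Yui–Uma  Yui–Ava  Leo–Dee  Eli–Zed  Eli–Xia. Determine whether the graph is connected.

No

Component: {Dee, Leo}
Component: {Ned, Ivy}
Component: {Yui, Uma, Ava}
Component: {Xia, Ola, Zed, Gus, Eli}
No edge joins these 4 groups, so the graph is disconnected.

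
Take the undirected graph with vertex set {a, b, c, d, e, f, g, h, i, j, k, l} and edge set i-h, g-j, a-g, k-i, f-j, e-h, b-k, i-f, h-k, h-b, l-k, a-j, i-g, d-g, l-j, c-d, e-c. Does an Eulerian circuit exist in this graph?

Degrees: a:2, b:2, c:2, d:2, e:2, f:2, g:4, h:4, i:4, j:4, k:4, l:2
All degrees are even and the non-isolated vertices are connected — an Eulerian circuit exists.

Yes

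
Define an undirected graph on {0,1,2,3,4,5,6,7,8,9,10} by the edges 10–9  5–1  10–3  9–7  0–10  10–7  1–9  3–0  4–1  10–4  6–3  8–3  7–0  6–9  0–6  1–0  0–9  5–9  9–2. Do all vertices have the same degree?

No

Degrees: 0:6, 1:4, 2:1, 3:4, 4:2, 5:2, 6:3, 7:3, 8:1, 9:7, 10:5
Vertex 2 has degree 1 while 9 has degree 7, so the graph is not regular.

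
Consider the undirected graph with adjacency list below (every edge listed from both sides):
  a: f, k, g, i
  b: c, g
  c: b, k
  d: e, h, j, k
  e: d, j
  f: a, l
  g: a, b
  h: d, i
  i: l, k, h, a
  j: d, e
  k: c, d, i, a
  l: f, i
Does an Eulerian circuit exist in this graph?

Degrees: a:4, b:2, c:2, d:4, e:2, f:2, g:2, h:2, i:4, j:2, k:4, l:2
Every vertex has even degree and the edges form a single connected piece, so an Eulerian circuit exists.

Yes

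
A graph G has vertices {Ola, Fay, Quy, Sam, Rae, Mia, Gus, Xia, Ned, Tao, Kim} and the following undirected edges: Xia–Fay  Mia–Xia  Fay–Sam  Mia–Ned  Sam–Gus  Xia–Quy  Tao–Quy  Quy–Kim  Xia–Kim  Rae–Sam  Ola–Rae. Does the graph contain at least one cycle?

Yes

The graph has 11 vertices, 11 edges, and 1 connected component.
One cycle is Xia-Quy-Kim-Xia.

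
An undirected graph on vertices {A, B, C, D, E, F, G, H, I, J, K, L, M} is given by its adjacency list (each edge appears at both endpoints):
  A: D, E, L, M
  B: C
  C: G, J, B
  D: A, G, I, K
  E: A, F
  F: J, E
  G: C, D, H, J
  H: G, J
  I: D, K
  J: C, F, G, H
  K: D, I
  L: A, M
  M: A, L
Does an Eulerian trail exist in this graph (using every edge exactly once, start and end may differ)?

Yes

Degrees: A:4, B:1, C:3, D:4, E:2, F:2, G:4, H:2, I:2, J:4, K:2, L:2, M:2
Odd-degree vertices: B, C (2 total).
The non-isolated vertices are connected and exactly 2 have odd degree, so an Eulerian trail exists (from B to C).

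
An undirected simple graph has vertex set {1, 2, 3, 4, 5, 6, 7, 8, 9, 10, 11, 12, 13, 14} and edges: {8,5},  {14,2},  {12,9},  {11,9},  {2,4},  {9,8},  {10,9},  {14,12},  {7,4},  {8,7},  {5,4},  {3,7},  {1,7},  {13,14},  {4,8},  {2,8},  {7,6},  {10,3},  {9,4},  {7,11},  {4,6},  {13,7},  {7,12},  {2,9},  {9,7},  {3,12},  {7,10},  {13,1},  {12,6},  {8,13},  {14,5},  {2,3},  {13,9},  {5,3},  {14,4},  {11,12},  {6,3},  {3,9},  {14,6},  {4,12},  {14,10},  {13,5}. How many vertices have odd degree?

8

Degrees: 1:2, 2:5, 3:7, 4:8, 5:5, 6:5, 7:10, 8:6, 9:9, 10:4, 11:3, 12:7, 13:6, 14:7
Odd-degree vertices: 2, 3, 5, 6, 9, 11, 12, 14.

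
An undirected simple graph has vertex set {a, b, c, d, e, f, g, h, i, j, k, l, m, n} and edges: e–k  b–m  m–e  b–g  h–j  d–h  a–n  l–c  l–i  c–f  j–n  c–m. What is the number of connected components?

Component: {a, d, h, j, n}
Component: {b, c, e, f, g, i, k, l, m}

2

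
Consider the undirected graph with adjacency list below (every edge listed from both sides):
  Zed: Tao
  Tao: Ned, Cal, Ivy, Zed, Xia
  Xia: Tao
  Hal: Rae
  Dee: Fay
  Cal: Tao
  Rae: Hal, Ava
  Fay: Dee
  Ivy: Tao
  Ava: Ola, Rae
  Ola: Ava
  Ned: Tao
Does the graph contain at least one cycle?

The graph has 12 vertices, 9 edges, and 3 connected components.
Since 9 = 12 - 3, the graph is a forest and contains no cycle.

No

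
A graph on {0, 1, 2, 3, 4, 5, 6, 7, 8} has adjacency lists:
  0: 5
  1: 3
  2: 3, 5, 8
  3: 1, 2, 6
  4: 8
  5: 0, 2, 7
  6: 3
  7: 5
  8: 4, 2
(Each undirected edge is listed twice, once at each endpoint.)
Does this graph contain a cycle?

|V| = 9, |E| = 8, number of components = 1.
Since 8 = 9 - 1, the graph is a forest and contains no cycle.

No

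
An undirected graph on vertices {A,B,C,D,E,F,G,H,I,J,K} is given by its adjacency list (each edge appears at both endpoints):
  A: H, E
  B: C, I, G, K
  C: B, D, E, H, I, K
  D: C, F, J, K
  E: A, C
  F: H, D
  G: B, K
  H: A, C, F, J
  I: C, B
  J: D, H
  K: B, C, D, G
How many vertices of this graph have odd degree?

0

Degrees: A:2, B:4, C:6, D:4, E:2, F:2, G:2, H:4, I:2, J:2, K:4
Odd-degree vertices: none.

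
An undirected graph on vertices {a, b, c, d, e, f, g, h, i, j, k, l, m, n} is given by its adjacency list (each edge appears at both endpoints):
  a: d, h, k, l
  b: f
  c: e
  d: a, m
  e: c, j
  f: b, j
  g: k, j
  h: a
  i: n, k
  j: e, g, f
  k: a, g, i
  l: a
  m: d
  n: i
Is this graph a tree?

The graph has 14 vertices and 13 edges.
Connected and |E| = |V| - 1, which characterizes a tree.

Yes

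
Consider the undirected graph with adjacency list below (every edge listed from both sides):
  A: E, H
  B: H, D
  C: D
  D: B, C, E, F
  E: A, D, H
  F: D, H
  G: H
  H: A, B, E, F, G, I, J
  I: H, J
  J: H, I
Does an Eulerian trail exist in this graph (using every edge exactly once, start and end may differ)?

Degrees: A:2, B:2, C:1, D:4, E:3, F:2, G:1, H:7, I:2, J:2
Odd-degree vertices: C, E, G, H (4 total).
An Eulerian trail requires 0 or 2 odd-degree vertices; here there are 4.

No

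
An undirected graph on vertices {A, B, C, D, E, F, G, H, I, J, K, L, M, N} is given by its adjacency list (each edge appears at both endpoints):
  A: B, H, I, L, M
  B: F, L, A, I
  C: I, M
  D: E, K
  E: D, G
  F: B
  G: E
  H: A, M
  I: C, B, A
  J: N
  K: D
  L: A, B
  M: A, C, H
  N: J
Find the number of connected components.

3

Component: {J, N}
Component: {D, E, G, K}
Component: {A, B, C, F, H, I, L, M}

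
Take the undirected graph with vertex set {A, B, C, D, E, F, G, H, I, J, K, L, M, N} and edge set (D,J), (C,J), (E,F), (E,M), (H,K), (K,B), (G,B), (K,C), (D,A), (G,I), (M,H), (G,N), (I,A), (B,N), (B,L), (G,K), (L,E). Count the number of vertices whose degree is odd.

Degrees: A:2, B:4, C:2, D:2, E:3, F:1, G:4, H:2, I:2, J:2, K:4, L:2, M:2, N:2
Odd-degree vertices: E, F.

2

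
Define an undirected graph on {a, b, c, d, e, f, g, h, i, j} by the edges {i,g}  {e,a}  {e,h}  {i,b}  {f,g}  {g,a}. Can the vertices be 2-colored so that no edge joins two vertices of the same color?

Yes

A valid 2-coloring puts {b, c, d, e, g, j} on one side and {a, f, h, i} on the other; every edge crosses between the two sides.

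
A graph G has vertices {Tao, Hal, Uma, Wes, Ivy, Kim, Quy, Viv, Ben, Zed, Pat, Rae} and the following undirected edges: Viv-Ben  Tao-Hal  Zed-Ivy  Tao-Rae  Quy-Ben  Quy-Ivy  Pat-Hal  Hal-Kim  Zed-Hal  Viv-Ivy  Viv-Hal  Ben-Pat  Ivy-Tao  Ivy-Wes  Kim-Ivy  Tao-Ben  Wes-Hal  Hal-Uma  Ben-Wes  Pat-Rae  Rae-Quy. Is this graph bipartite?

Yes

A valid 2-coloring puts {Hal, Ivy, Ben, Rae} on one side and {Tao, Uma, Wes, Kim, Quy, Viv, Zed, Pat} on the other; every edge crosses between the two sides.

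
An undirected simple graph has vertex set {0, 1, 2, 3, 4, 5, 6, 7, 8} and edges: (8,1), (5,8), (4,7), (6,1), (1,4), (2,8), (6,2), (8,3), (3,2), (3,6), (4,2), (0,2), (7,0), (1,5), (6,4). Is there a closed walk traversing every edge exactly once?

Degrees: 0:2, 1:4, 2:5, 3:3, 4:4, 5:2, 6:4, 7:2, 8:4
2, 3 have odd degree; an Eulerian circuit needs every degree to be even, so none exists.

No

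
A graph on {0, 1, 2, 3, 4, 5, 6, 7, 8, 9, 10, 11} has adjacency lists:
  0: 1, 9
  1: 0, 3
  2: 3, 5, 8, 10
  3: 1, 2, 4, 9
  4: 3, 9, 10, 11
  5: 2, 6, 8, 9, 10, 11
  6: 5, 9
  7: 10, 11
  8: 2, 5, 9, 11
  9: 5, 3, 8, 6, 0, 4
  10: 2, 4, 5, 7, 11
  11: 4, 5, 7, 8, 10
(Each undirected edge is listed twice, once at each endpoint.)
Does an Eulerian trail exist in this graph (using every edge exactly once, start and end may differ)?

Yes

Degrees: 0:2, 1:2, 2:4, 3:4, 4:4, 5:6, 6:2, 7:2, 8:4, 9:6, 10:5, 11:5
Odd-degree vertices: 10, 11 (2 total).
With 2 odd-degree vertices and all edges in one connected piece, an Eulerian trail exists (from 10 to 11).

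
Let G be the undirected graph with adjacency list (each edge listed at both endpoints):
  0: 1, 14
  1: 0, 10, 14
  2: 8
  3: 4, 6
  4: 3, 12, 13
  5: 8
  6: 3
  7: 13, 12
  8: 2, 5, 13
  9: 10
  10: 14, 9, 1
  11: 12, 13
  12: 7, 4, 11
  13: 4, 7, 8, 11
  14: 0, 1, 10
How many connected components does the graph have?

Component: {0, 1, 9, 10, 14}
Component: {2, 3, 4, 5, 6, 7, 8, 11, 12, 13}

2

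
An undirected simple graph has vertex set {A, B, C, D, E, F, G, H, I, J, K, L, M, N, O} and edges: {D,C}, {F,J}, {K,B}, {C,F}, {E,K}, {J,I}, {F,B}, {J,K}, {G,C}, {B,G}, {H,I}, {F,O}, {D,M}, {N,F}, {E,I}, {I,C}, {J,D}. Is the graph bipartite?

Yes

A valid 2-coloring puts {A, D, F, G, I, K, L} on one side and {B, C, E, H, J, M, N, O} on the other; every edge crosses between the two sides.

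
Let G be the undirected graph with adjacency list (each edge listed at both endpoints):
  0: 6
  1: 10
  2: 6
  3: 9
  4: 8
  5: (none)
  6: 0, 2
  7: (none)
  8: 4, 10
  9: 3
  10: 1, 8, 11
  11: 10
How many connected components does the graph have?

Component: {5}
Component: {7}
Component: {3, 9}
Component: {0, 2, 6}
Component: {1, 4, 8, 10, 11}

5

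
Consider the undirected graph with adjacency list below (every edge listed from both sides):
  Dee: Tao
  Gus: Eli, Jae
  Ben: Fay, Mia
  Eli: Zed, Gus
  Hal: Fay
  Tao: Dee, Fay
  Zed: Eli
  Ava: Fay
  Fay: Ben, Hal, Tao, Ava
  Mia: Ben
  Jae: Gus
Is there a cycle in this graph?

No

|V| = 11, |E| = 9, number of components = 2.
A forest on 11 vertices with 2 components has exactly 9 edges, which matches — so no cycle.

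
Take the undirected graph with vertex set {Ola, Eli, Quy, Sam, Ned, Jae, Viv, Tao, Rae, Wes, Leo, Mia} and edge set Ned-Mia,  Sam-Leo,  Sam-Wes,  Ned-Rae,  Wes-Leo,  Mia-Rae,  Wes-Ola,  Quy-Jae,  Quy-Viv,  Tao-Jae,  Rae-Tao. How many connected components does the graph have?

Component: {Eli}
Component: {Ola, Sam, Wes, Leo}
Component: {Quy, Ned, Jae, Viv, Tao, Rae, Mia}

3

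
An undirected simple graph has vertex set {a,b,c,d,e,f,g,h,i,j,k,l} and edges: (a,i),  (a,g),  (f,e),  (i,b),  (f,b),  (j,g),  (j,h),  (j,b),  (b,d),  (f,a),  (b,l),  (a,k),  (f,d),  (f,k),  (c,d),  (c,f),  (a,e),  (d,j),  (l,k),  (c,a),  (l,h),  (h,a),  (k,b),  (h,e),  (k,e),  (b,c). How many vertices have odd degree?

4

Degrees: a:7, b:7, c:4, d:4, e:4, f:6, g:2, h:4, i:2, j:4, k:5, l:3
Odd-degree vertices: a, b, k, l.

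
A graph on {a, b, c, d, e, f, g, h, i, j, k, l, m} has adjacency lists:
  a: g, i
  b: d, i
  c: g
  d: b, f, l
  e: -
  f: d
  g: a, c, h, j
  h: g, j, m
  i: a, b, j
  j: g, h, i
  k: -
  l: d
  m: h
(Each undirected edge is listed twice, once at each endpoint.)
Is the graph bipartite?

The cycle g-j-h-g has length 3, which is odd, so the graph is not bipartite.

No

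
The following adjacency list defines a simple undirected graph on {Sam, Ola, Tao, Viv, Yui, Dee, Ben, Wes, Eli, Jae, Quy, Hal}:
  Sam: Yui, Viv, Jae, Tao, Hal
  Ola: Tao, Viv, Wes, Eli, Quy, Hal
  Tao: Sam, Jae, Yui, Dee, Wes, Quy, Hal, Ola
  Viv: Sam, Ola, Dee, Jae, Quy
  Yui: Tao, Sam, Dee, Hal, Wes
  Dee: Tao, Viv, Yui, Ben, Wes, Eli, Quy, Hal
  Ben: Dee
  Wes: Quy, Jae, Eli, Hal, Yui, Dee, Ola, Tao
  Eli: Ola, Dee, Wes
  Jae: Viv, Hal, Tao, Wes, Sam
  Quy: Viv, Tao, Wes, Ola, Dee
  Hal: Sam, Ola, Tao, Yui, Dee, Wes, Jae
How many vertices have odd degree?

Degrees: Sam:5, Ola:6, Tao:8, Viv:5, Yui:5, Dee:8, Ben:1, Wes:8, Eli:3, Jae:5, Quy:5, Hal:7
Odd-degree vertices: Sam, Viv, Yui, Ben, Eli, Jae, Quy, Hal.

8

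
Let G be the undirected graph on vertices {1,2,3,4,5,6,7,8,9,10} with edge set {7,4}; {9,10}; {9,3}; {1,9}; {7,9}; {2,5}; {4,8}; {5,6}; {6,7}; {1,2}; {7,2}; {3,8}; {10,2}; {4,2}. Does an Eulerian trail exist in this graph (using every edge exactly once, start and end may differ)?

Degrees: 1:2, 2:5, 3:2, 4:3, 5:2, 6:2, 7:4, 8:2, 9:4, 10:2
Odd-degree vertices: 2, 4 (2 total).
The non-isolated vertices are connected and exactly 2 have odd degree, so an Eulerian trail exists (from 2 to 4).

Yes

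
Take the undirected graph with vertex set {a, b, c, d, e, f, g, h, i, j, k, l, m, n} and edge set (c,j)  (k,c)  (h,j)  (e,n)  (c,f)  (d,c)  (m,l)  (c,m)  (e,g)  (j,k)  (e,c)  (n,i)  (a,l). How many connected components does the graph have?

2

Component: {b}
Component: {a, c, d, e, f, g, h, i, j, k, l, m, n}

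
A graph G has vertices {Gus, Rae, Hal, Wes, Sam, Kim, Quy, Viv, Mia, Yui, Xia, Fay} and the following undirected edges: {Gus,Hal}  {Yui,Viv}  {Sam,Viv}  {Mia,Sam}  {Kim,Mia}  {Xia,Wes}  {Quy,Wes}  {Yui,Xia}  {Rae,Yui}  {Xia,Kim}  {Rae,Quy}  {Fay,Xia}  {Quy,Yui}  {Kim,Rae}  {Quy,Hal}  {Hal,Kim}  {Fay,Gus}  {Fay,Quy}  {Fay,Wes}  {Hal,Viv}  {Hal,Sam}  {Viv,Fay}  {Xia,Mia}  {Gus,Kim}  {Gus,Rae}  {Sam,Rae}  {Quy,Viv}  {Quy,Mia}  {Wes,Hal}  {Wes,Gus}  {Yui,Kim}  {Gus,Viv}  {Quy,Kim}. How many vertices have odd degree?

6

Degrees: Gus:6, Rae:5, Hal:6, Wes:5, Sam:4, Kim:7, Quy:8, Viv:6, Mia:4, Yui:5, Xia:5, Fay:5
Odd-degree vertices: Rae, Wes, Kim, Yui, Xia, Fay.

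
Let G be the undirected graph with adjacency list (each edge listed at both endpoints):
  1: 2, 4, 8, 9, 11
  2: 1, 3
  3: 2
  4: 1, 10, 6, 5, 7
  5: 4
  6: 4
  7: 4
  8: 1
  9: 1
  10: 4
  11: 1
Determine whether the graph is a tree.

Yes

The graph has 11 vertices and 10 edges.
Connected and |E| = |V| - 1, which characterizes a tree.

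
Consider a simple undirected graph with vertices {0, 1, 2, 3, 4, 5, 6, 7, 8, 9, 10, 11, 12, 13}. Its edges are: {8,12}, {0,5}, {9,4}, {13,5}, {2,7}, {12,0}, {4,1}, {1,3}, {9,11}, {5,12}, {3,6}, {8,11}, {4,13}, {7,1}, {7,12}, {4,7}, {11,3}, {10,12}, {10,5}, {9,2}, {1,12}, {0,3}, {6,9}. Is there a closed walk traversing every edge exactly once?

Degrees: 0:3, 1:4, 2:2, 3:4, 4:4, 5:4, 6:2, 7:4, 8:2, 9:4, 10:2, 11:3, 12:6, 13:2
Vertices with odd degree: 0, 11. An Eulerian circuit requires all degrees even.

No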